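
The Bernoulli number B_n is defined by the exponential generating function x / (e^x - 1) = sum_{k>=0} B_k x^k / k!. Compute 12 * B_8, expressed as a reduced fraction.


Bernoulli numbers can also be computed recursively via B_0 = 1 and sum_{j=0}^{m} C(m+1, j) B_j = 0 for m >= 1. Odd-index Bernoulli numbers vanish for k >= 3.
Computing B_8 = -1/30, so 12 * B_8 = 12 * -1/30 = -2/5.

-2/5


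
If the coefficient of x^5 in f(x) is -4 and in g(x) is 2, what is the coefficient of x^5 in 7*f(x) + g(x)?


Scalar multiplication scales coefficients: 7 * -4 = -28.
Then add the g coefficient: -28 + 2
= -26

-26


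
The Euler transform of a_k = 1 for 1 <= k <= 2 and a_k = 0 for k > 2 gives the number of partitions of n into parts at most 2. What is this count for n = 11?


Partitions of 11 into parts at most 2:
Using generating function (1-x)^(-1)(1-x^2)^(-1),
the coefficient of x^11 = 6

6


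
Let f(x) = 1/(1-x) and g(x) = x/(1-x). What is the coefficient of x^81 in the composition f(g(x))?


First simplify the composition: f(g(x)) = 1/(1 - x/(1-x)) = (1-x)/((1-x) - x) = (1-x)/(1-2x).
Now extract the coefficient. Write (1-x)/(1-2x) = 1/(1-2x) - x/(1-2x).
The coefficient of x^n in 1/(1-2x) is 2^n, and in x/(1-2x) is 2^(n-1) (for n >= 1).
So the coefficient of x^81 is 2^81 - 2^80 = 2417851639229258349412352 - 1208925819614629174706176 = 1208925819614629174706176.

1208925819614629174706176


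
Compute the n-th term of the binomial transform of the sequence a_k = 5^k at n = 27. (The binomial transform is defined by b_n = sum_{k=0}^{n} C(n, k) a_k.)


With a_k = 5^k, b_n = sum_{k=0}^{n} C(n, k) 5^k = (1 + 5)^n by the binomial theorem.
For n = 27: (1 + 5)^27 = 6^27 = 1023490369077469249536.

1023490369077469249536


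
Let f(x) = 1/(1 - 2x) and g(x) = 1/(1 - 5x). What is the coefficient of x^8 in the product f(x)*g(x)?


The coefficient of x^n in f*g is the Cauchy product: sum_{k=0}^{n} a^k * b^(n-k).
With a=2, b=5, n=8:
sum_{k=0}^{8} 2^k * 5^(8-k)
= 650871

650871


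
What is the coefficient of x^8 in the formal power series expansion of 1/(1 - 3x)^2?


The general identity 1/(1 - c x)^r = sum_{k>=0} c^k C(k + r - 1, r - 1) x^k follows by substituting y = c x into 1/(1 - y)^r = sum_{k>=0} C(k + r - 1, r - 1) y^k.
For c = 3, r = 2, k = 8:
3^8 * C(9, 1) = 6561 * 9 = 59049.

59049


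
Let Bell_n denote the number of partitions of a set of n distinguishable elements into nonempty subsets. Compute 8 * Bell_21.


Bell_21 can be computed from the Bell triangle or from Dobinski's identity Bell_n = (1/e) * sum_{k>=0} k^n / k!.
Computing Bell_21 = 474869816156751.
Then 8 * 474869816156751 = 3798958529254008.

3798958529254008


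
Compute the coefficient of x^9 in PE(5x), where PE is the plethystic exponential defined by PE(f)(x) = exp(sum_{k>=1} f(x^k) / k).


With f(x) = 5x, the exponent is sum_{k>=1} 5 x^k / k = 5 * (-ln(1 - x)). Exponentiating:
PE(5x) = exp(-5 ln(1 - x)) = 1/(1 - x)^5.
By the negative binomial expansion, [x^n] 1/(1 - x)^5 = C(n + 4, 4).
For n = 9: C(13, 4) = 715.

715


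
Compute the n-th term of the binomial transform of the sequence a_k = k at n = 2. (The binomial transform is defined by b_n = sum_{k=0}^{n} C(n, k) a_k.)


With a_k = k, b_n = sum_{k=0}^{n} C(n, k) k. Using k * C(n, k) = n * C(n-1, k-1) gives b_n = n * sum_{k>=1} C(n-1, k-1) = n * 2^(n-1).
For n = 2: 2 * 2^1 = 2 * 2 = 4.

4


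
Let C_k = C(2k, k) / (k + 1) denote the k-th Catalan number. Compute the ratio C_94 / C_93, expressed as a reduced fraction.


Using C_k = (2k)! / (k! (k+1)!), the ratio C_{k+1}/C_k simplifies to
C_{k+1}/C_k = [(2k+2)! / ((k+1)! (k+2)!)] * [k! (k+1)! / (2k)!]
 = (2k+2)(2k+1) / ((k+1)(k+2)) = 2(2k+1) / (k+2).
For k = 93: 2(2*93 + 1) / (93 + 2) = 374/95 = 374/95.

374/95


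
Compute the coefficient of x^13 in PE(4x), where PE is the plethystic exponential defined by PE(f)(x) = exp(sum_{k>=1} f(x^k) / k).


With f(x) = 4x, the exponent is sum_{k>=1} 4 x^k / k = 4 * (-ln(1 - x)). Exponentiating:
PE(4x) = exp(-4 ln(1 - x)) = 1/(1 - x)^4.
By the negative binomial expansion, [x^n] 1/(1 - x)^4 = C(n + 3, 3).
For n = 13: C(16, 3) = 560.

560


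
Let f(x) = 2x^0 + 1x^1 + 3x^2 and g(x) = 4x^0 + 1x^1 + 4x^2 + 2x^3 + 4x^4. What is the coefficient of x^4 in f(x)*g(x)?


Cauchy product at x^4:
2*4 + 1*2 + 3*4
= 22

22


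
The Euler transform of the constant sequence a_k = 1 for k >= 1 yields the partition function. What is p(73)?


The Euler transform converts the sequence a_k = 1 into the number of integer partitions.
Using the recurrence or dynamic programming:
p(73) = 6185689

6185689


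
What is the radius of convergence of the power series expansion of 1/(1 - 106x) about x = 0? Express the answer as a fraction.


Expanding 1/(1 - 106x) = sum_{k>=0} 106^k x^k, the series converges when |106x| < 1, i.e., |x| < 1/106.
So the radius of convergence is 1/106 = 1/106.

1/106


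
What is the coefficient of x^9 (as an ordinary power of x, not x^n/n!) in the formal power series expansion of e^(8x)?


The exponential series is e^y = sum_{k>=0} y^k / k!. Substituting y = 8x gives
e^(8x) = sum_{k>=0} 8^k x^k / k!.
So the coefficient of x^n is a^n/n! with a = 8, n = 9:
8^9 / 9! = 134217728/362880 = 1048576/2835

1048576/2835


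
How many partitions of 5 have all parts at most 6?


Using the generating function (1-x)^(-1)(1-x^2)^(-1)...(1-x^6)^(-1),
the coefficient of x^5 counts these restricted partitions.
Result = 7

7


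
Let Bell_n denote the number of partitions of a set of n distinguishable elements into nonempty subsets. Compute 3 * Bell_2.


Bell_2 can be computed from the Bell triangle or from Dobinski's identity Bell_n = (1/e) * sum_{k>=0} k^n / k!.
Computing Bell_2 = 2.
Then 3 * 2 = 6.

6


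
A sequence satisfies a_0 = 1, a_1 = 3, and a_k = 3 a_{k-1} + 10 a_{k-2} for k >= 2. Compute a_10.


The characteristic equation is t^2 - 3 t - 10 = 0, with roots r_1 = 5 and r_2 = -2 (so c_1 = r_1 + r_2, c_2 = -r_1 r_2 as required).
One can use the closed form a_n = A r_1^n + B r_2^n, but direct iteration is more reliable:
a_0 = 1, a_1 = 3, a_2 = 19, a_3 = 87, a_4 = 451, a_5 = 2223, a_6 = 11179, a_7 = 55767, a_8 = 279091, a_9 = 1394943, a_10 = 6975739.
So a_10 = 6975739.

6975739


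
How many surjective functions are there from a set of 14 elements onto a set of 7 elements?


By inclusion-exclusion on which target elements are missed, the number of surjections from an n-set onto a k-set is
surj(n, k) = sum_{j=0}^{k} (-1)^j C(k, j) (k - j)^n.
Equivalently surj(n, k) = k! * S(n, k), where S(n, k) is the Stirling number of the second kind.
For n = 14, k = 7:
S(14, 7) = 49329280, so
surj = 7! * 49329280 = 5040 * 49329280 = 248619571200.

248619571200


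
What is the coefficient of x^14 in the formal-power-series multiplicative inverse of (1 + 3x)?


The inverse is 1/(1 + 3x). Apply the geometric identity 1/(1 - y) = sum_{k>=0} y^k with y = -3x:
1/(1 + 3x) = sum_{k>=0} (-3)^k x^k.
So the coefficient of x^14 is (-3)^14 = 4782969.

4782969


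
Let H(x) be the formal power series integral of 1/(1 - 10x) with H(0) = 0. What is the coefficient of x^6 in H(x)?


1/(1 - 10x) = sum_{k>=0} 10^k x^k. Integrating termwise with H(0) = 0:
H(x) = sum_{k>=0} 10^k x^(k+1) / (k+1) = sum_{m>=1} 10^(m-1) x^m / m.
For m = 6: 10^5/6 = 100000/6 = 50000/3.

50000/3


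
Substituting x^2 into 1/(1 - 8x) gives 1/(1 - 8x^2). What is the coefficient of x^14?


The coefficient of x^(2m) in 1/(1 - 8x^2) is 8^m.
With n = 14 = 2*7, the coefficient is 8^7 = 2097152.

2097152


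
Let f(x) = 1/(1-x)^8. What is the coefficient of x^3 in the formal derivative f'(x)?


Differentiate: d/dx [ 1/(1-x)^r ] = r / (1-x)^(r+1).
Here r = 8, so f'(x) = 8 / (1-x)^9.
The expansion of 1/(1-x)^(r+1) has coefficient of x^n equal to C(n+r, r).
So the coefficient of x^3 in f'(x) is
8 * C(11, 8) = 8 * 165 = 1320

1320


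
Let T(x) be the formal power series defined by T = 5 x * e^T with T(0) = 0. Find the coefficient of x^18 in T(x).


Apply the Lagrange inversion formula: if T = 5 x * phi(T) with phi(t) = e^t, then
[x^n] T = 5^n * (1/n) [t^(n-1)] phi(t)^n = 5^n * (1/n) [t^(n-1)] e^(n t) = 5^n * (1/n) * n^(n-1) / (n-1)! = 5^n * n^(n-1) / n!.
When c = 1 this is the Cayley count of rooted labeled trees on n vertices, divided by n!.
For n = 18: 5^18 * 18^17 / 18! = 3814697265625 * 2185911559738696531968/6402373705728000 = 155143177998596191406250/119119.

155143177998596191406250/119119


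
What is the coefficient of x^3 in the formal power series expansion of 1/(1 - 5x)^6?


The general identity 1/(1 - c x)^r = sum_{k>=0} c^k C(k + r - 1, r - 1) x^k follows by substituting y = c x into 1/(1 - y)^r = sum_{k>=0} C(k + r - 1, r - 1) y^k.
For c = 5, r = 6, k = 3:
5^3 * C(8, 5) = 125 * 56 = 7000.

7000


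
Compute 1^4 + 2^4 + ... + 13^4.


This power sum has a closed form given by Faulhaber's formula
sum_{k=1}^{m} k^p = (1 / (p + 1)) * sum_{j=0}^{p} C(p + 1, j) B_j m^(p + 1 - j),
but for small m direct computation is fastest:
1 + 16 + 81 + 256 + 625 + 1296 + 2401 + 4096 + 6561 + 10000 + 14641 + 20736 + 28561 = 89271.

89271


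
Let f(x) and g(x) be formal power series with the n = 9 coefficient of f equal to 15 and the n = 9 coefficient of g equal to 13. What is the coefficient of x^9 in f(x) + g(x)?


Addition of formal power series is termwise.
The coefficient of x^9 in f + g = 15 + 13
= 28

28


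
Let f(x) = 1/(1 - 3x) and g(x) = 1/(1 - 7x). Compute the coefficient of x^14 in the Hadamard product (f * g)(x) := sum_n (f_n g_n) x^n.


f has coefficients f_k = 3^k and g has coefficients g_k = 7^k, so the Hadamard product has coefficient (f*g)_k = 3^k * 7^k = 21^k.
For k = 14: 21^14 = 3243919932521508681.

3243919932521508681


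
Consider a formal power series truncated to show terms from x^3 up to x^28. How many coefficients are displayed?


From x^3 to x^28 inclusive, the count is 28 - 3 + 1 = 26.

26


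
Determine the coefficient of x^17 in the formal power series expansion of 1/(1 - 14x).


The geometric series identity gives 1/(1 - c x) = sum_{k>=0} c^k x^k, so the coefficient of x^k is c^k.
Here c = 14 and k = 17.
Computing: 14^17 = 30491346729331195904

30491346729331195904


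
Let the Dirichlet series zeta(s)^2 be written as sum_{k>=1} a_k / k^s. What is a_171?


The Dirichlet convolution of the constant function 1 with itself gives (1 * 1)(k) = sum_{d | k} 1 = d(k), the number of positive divisors of k.
Since zeta(s) = sum_{k>=1} 1/k^s, we have zeta(s)^2 = sum_{k>=1} d(k)/k^s, so a_k = d(k).
For k = 171: the divisors are 1, 3, 9, 19, 57, 171.
Count = 6.

6


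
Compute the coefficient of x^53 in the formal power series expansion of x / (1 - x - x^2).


Let f(x) = sum_{k>=0} a_k x^k. Multiplying f(x) * (1 - x - x^2) = x and matching coefficients gives a_0 = 0, a_1 = 1, and a_k = a_{k-1} + a_{k-2} for k >= 2. These are the Fibonacci numbers F_k.
Iterating from F_0 = 0, F_1 = 1:
F_0=0, F_1=1, F_2=1, F_3=2, F_4=3, F_5=5, F_6=8, F_7=13, F_8=21, F_9=34, ...
F_53 = 53316291173.

53316291173


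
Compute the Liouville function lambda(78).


The Liouville function is lambda(k) = (-1)^Omega(k), where Omega(k) counts the prime factors of k with multiplicity.
Factoring: 78 = 2 * 3 * 13, so Omega(78) = 3.
lambda(78) = (-1)^3 = -1.

-1


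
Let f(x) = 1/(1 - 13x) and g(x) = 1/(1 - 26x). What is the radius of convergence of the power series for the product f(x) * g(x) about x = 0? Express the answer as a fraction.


The radius of 1/(1 - 13x) is 1/13 (nearest singularity at x = 1/13), and the radius of 1/(1 - 26x) is 1/26.
The product f(x)*g(x) = 1/((1 - 13x)(1 - 26x)) has singularities at both 1/13 and 1/26, so its radius of convergence is the distance to the nearest one:
min(1/13, 1/26) = 1/26.

1/26


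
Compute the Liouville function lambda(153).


The Liouville function is lambda(k) = (-1)^Omega(k), where Omega(k) counts the prime factors of k with multiplicity.
Factoring: 153 = 3 * 3 * 17, so Omega(153) = 3.
lambda(153) = (-1)^3 = -1.

-1


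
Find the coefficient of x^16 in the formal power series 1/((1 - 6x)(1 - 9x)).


By partial fractions or Cauchy convolution:
The coefficient equals sum_{k=0}^{16} 6^k * 9^(16-k).
= 5553418346740611

5553418346740611


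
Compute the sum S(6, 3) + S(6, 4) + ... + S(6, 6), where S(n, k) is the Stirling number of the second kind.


By definition, S(n, k) counts partitions of an n-set into exactly k nonempty blocks.
Computing row n = 6 for k = 3..6:
S(6, k): 90, 65, 15, 1
Sum = 171.

171


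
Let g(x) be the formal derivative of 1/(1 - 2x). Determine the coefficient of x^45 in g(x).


Differentiate termwise: d/dx sum_{k>=0} 2^k x^k = sum_{k>=1} k 2^k x^(k-1) = sum_{j>=0} (j+1) 2^(j+1) x^j.
Equivalently, d/dx [1/(1 - 2x)] = 2/(1 - 2x)^2.
For j = 45: 46 * 2^46 = 46 * 70368744177664 = 3236962232172544.

3236962232172544


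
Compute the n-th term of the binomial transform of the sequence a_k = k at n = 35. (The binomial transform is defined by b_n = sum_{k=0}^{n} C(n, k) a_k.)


With a_k = k, b_n = sum_{k=0}^{n} C(n, k) k. Using k * C(n, k) = n * C(n-1, k-1) gives b_n = n * sum_{k>=1} C(n-1, k-1) = n * 2^(n-1).
For n = 35: 35 * 2^34 = 35 * 17179869184 = 601295421440.

601295421440


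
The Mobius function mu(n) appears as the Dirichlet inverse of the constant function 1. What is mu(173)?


173 = 173 (all distinct primes).
mu(173) = (-1)^1 = -1

-1


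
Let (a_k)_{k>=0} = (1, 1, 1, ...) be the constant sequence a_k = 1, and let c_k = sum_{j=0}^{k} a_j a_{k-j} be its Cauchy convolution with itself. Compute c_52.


Since a_j = 1 for all j >= 0, the convolution sum becomes
c_k = sum_{j=0}^{k} 1 * 1 = 1 * (k + 1).
Equivalently, the generating function of (a_k) is 1/(1 - x) and its square is 1/(1 - x)^2 = sum_{k>=0} 1(k + 1) x^k.
For k = 52: 1 * 53 = 53.

53


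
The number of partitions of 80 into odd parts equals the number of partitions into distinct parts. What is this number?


Computing partitions of 80 into odd parts (1, 3, 5, ...):
Using the generating function prod_{k>=0} 1/(1-x^(2k+1)),
the count is 77312

77312


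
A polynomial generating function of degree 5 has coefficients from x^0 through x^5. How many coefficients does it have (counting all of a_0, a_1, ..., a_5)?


A polynomial of degree 5 takes the form a_0 + a_1 x + ... + a_5 x^5.
The number of coefficients is 5 + 1 = 6.

6


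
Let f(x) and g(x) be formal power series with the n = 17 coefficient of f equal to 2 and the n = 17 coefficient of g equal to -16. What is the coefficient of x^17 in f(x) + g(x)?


Addition of formal power series is termwise.
The coefficient of x^17 in f + g = 2 + -16
= -14

-14


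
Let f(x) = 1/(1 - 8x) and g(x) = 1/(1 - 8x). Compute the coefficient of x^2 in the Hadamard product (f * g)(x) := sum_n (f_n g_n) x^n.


f has coefficients f_k = 8^k and g has coefficients g_k = 8^k, so the Hadamard product has coefficient (f*g)_k = 8^k * 8^k = 64^k.
For k = 2: 64^2 = 4096.

4096


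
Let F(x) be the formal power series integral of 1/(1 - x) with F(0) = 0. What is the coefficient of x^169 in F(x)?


1/(1 - x) = sum_{k>=0} x^k. Integrating termwise and using F(0) = 0 gives
F(x) = sum_{k>=0} x^(k+1) / (k+1) = sum_{m>=1} x^m / m = -ln(1 - x).
So the coefficient of x^169 is 1/169 = 1/169.

1/169


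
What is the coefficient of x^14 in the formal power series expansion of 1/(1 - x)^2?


The expansion 1/(1 - x)^r = sum_{k>=0} C(k + r - 1, r - 1) x^k follows from the multiset / negative-binomial theorem (or from repeated differentiation of the geometric series).
For r = 2 and k = 14:
C(15, 1) = 1307674368000 / (1 * 87178291200) = 15.

15


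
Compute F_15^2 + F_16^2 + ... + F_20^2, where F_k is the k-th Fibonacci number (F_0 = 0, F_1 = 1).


There is a standard identity sum_{k=0}^{N} F_k^2 = F_N * F_{N+1} (proved inductively from the telescoping relation F_k^2 = F_k F_{k+1} - F_{k-1} F_k). Then
sum_{k=15}^{20} F_k^2 = F_20 F_21 - F_14 F_15.
Computing: F_20 = 6765, F_21 = 10946, F_14 = 377, F_15 = 610.
Sum = 6765 * 10946 - 377 * 610 = 73819720.

73819720


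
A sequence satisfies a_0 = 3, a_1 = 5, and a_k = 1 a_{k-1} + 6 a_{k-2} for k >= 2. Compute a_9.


The characteristic equation is t^2 - 1 t - 6 = 0, with roots r_1 = 3 and r_2 = -2 (so c_1 = r_1 + r_2, c_2 = -r_1 r_2 as required).
One can use the closed form a_n = A r_1^n + B r_2^n, but direct iteration is more reliable:
a_0 = 3, a_1 = 5, a_2 = 23, a_3 = 53, a_4 = 191, a_5 = 509, a_6 = 1655, a_7 = 4709, a_8 = 14639, a_9 = 42893.
So a_9 = 42893.

42893


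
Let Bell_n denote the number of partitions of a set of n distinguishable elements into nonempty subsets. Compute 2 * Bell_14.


Bell_14 can be computed from the Bell triangle or from Dobinski's identity Bell_n = (1/e) * sum_{k>=0} k^n / k!.
Computing Bell_14 = 190899322.
Then 2 * 190899322 = 381798644.

381798644


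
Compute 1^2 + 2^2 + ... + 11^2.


This power sum has a closed form given by Faulhaber's formula
sum_{k=1}^{m} k^p = (1 / (p + 1)) * sum_{j=0}^{p} C(p + 1, j) B_j m^(p + 1 - j),
but for small m direct computation is fastest:
1 + 4 + 9 + 16 + 25 + 36 + 49 + 64 + 81 + 100 + 121 = 506.

506


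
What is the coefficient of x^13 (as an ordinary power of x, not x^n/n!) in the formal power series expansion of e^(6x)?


The exponential series is e^y = sum_{k>=0} y^k / k!. Substituting y = 6x gives
e^(6x) = sum_{k>=0} 6^k x^k / k!.
So the coefficient of x^n is a^n/n! with a = 6, n = 13:
6^13 / 13! = 13060694016/6227020800 = 52488/25025

52488/25025


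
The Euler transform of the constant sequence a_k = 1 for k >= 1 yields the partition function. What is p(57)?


The Euler transform converts the sequence a_k = 1 into the number of integer partitions.
Using the recurrence or dynamic programming:
p(57) = 614154

614154


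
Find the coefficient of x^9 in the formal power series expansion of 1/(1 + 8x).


Write 1/(1 + c x) = 1/(1 - (-c) x) and apply the geometric-series identity
1/(1 - y) = sum_{k>=0} y^k to get 1/(1 + c x) = sum_{k>=0} (-c)^k x^k.
So the coefficient of x^k is (-c)^k = (-1)^k * c^k.
Here c = 8 and k = 9:
(-8)^9 = -1 * 134217728 = -134217728

-134217728


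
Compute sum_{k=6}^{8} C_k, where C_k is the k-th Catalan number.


C_6 through C_8: 132, 429, 1430
Sum = 132 + 429 + 1430
= 1991

1991


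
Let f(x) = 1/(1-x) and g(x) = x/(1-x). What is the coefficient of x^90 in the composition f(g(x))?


First simplify the composition: f(g(x)) = 1/(1 - x/(1-x)) = (1-x)/((1-x) - x) = (1-x)/(1-2x).
Now extract the coefficient. Write (1-x)/(1-2x) = 1/(1-2x) - x/(1-2x).
The coefficient of x^n in 1/(1-2x) is 2^n, and in x/(1-2x) is 2^(n-1) (for n >= 1).
So the coefficient of x^90 is 2^90 - 2^89 = 1237940039285380274899124224 - 618970019642690137449562112 = 618970019642690137449562112.

618970019642690137449562112


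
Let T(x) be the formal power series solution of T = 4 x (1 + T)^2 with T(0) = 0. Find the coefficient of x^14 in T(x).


Apply the Lagrange inversion formula: if T = 4 x * phi(T) with phi(t) = (1 + t)^2, then [x^n] T = 4^n * (1/n) [t^(n-1)] phi(t)^n = 4^n * (1/n) [t^(n-1)] (1 + t)^(2n) = 4^n * (1/n) C(2n, n-1).
Using the identity C(2n, n-1) = C(2n, n) * n / (n+1), the unscaled factor equals C(2n, n) / (n+1) = C_n, the n-th Catalan number.
For n = 14: C_14 = C(28, 14) / 15 = 40116600/15 = 2674440.
With the 4^14 = 268435456 factor, the coefficient is 268435456 * 2674440 = 717914520944640.

717914520944640


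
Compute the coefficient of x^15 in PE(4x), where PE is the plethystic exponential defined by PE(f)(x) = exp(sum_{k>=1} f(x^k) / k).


With f(x) = 4x, the exponent is sum_{k>=1} 4 x^k / k = 4 * (-ln(1 - x)). Exponentiating:
PE(4x) = exp(-4 ln(1 - x)) = 1/(1 - x)^4.
By the negative binomial expansion, [x^n] 1/(1 - x)^4 = C(n + 3, 3).
For n = 15: C(18, 3) = 816.

816


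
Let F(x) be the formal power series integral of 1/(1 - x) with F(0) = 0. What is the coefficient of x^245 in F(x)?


1/(1 - x) = sum_{k>=0} x^k. Integrating termwise and using F(0) = 0 gives
F(x) = sum_{k>=0} x^(k+1) / (k+1) = sum_{m>=1} x^m / m = -ln(1 - x).
So the coefficient of x^245 is 1/245 = 1/245.

1/245


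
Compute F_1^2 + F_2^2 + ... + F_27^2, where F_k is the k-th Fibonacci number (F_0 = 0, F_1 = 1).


There is a standard identity sum_{k=0}^{N} F_k^2 = F_N * F_{N+1} (proved inductively from the telescoping relation F_k^2 = F_k F_{k+1} - F_{k-1} F_k). Then
sum_{k=1}^{27} F_k^2 = F_27 F_28 - F_0 F_1.
Computing: F_27 = 196418, F_28 = 317811, F_0 = 0, F_1 = 1.
Sum = 196418 * 317811 - 0 * 1 = 62423800998.

62423800998


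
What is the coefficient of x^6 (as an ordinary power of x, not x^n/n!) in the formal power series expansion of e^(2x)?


The exponential series is e^y = sum_{k>=0} y^k / k!. Substituting y = 2x gives
e^(2x) = sum_{k>=0} 2^k x^k / k!.
So the coefficient of x^n is a^n/n! with a = 2, n = 6:
2^6 / 6! = 64/720 = 4/45

4/45


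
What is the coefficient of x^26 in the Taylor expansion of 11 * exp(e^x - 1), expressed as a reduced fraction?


exp(e^x - 1) = sum_{k>=0} Bell_k x^k / k!, where Bell_k is the k-th Bell number.
So the coefficient of x^26 is 11 * Bell_26 / 26!.
Computing: Bell_26 = 49631246523618756274 and 26! = 403291461126605635584000000, giving
11 * 49631246523618756274/403291461126605635584000000 = 1459742544812316361/1078319414777020416000000.

1459742544812316361/1078319414777020416000000


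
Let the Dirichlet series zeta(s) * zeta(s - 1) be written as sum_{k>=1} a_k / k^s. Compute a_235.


Convolution gives a_k = sum_{d | k} d * 1 = sum_{d | k} d = sigma(k), the sum of positive divisors of k.
For k = 235, the divisors are 1, 5, 47, 235, so
sigma(235) = 1 + 5 + 47 + 235 = 288.

288


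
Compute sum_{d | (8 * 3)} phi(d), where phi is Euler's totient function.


First, 8 * 3 = 24. One classical identity is sum_{d | n} phi(d) = n (each k in [1, n] has a unique gcd with n, and among the k's with gcd(k, n) = n/d there are phi(d) of them). So the sum equals 24. We also verify directly:
Divisors of 24: 1, 2, 3, 4, 6, 8, 12, 24.
phi values: 1, 1, 2, 2, 2, 4, 4, 8.
Sum = 24.

24


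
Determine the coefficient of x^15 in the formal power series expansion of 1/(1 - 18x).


The geometric series identity gives 1/(1 - c x) = sum_{k>=0} c^k x^k, so the coefficient of x^k is c^k.
Here c = 18 and k = 15.
Computing: 18^15 = 6746640616477458432

6746640616477458432


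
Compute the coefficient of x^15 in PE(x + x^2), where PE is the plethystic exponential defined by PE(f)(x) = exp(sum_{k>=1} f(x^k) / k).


With f(x) = x + x^2, the exponent is sum_{k>=1} (x^k + x^(2k)) / k = -ln(1 - x) - ln(1 - x^2). Exponentiating:
PE(x + x^2) = 1 / ((1 - x)(1 - x^2)).
This is the generating function for partitions of n into parts of size 1 or 2. The number of 2's can be any j in 0..7, and the rest are 1's, so
[x^15] = floor(15/2) + 1 = 8.

8


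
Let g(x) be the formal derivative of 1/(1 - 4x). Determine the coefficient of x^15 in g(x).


Differentiate termwise: d/dx sum_{k>=0} 4^k x^k = sum_{k>=1} k 4^k x^(k-1) = sum_{j>=0} (j+1) 4^(j+1) x^j.
Equivalently, d/dx [1/(1 - 4x)] = 4/(1 - 4x)^2.
For j = 15: 16 * 4^16 = 16 * 4294967296 = 68719476736.

68719476736


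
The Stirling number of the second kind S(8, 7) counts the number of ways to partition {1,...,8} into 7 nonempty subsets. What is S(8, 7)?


Using the explicit formula S(n,k) = (1/k!) sum_{j=0}^{k} (-1)^(k-j) C(k,j) j^n:
S(8, 7) = 28
Equivalently, S(n,k) is n! times the coefficient of x^n in the EGF (e^x - 1)^k / k!.

28


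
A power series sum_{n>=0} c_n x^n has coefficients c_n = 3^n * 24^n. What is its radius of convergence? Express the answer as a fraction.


By the root test (Cauchy-Hadamard), the radius is R = 1 / limsup_n |c_n|^(1/n).
Here |c_n|^(1/n) = (3^n * 24^n)^(1/n) = 3 * 24 = 72 for all n.
So R = 1/72 = 1/72.

1/72


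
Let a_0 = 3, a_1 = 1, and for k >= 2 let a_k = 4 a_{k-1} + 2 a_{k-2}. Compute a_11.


Iterating the recurrence forward:
a_0 = 3
a_1 = 1
a_2 = 4*1 + 2*3 = 10
a_3 = 4*10 + 2*1 = 42
a_4 = 4*42 + 2*10 = 188
a_5 = 4*188 + 2*42 = 836
a_6 = 4*836 + 2*188 = 3720
a_7 = 4*3720 + 2*836 = 16552
a_8 = 4*16552 + 2*3720 = 73648
a_9 = 4*73648 + 2*16552 = 327696
a_10 = 4*327696 + 2*73648 = 1458080
a_11 = 4*1458080 + 2*327696 = 6487712
So a_11 = 6487712.

6487712


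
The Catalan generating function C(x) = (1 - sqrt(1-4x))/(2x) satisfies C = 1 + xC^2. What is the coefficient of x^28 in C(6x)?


Substituting x -> 6x scales the n-th coefficient by 6^n, so [x^28] C(6x) = 6^28 * C_28.
C_28 = C(2*28, 28)/(29) = 7648690600760440/29 = 263747951750360.
So 6^28 * 263747951750360 = 6140942214464815497216 * 263747951750360 = 1619660930882415049029585160906997760.

1619660930882415049029585160906997760


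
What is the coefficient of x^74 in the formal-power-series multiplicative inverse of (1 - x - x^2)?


Let the inverse be f(x) = sum_{k>=0} a_k x^k. From f(x) * (1 - x - x^2) = 1 and matching coefficients:
 x^0: a_0 = 1.
 x^1: a_1 - a_0 = 0, so a_1 = 1.
 x^k (k >= 2): a_k - a_{k-1} - a_{k-2} = 0, i.e. a_k = a_{k-1} + a_{k-2}.
This is the Fibonacci-type recurrence shifted so that a_0 = a_1 = 1.
Iterating: a_0=1, a_1=1, a_2=2, a_3=3, a_4=5, a_5=8, a_6=13, a_7=21, a_8=34, a_9=55, ...
a_74 = 2111485077978050.

2111485077978050


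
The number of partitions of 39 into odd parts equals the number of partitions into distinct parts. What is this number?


Computing partitions of 39 into odd parts (1, 3, 5, ...):
Using the generating function prod_{k>=0} 1/(1-x^(2k+1)),
the count is 982

982


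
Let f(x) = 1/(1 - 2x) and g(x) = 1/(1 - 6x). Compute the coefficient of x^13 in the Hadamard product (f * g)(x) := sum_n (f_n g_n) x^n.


f has coefficients f_k = 2^k and g has coefficients g_k = 6^k, so the Hadamard product has coefficient (f*g)_k = 2^k * 6^k = 12^k.
For k = 13: 12^13 = 106993205379072.

106993205379072


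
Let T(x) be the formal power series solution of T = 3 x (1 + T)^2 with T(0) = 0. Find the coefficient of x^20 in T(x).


Apply the Lagrange inversion formula: if T = 3 x * phi(T) with phi(t) = (1 + t)^2, then [x^n] T = 3^n * (1/n) [t^(n-1)] phi(t)^n = 3^n * (1/n) [t^(n-1)] (1 + t)^(2n) = 3^n * (1/n) C(2n, n-1).
Using the identity C(2n, n-1) = C(2n, n) * n / (n+1), the unscaled factor equals C(2n, n) / (n+1) = C_n, the n-th Catalan number.
For n = 20: C_20 = C(40, 20) / 21 = 137846528820/21 = 6564120420.
With the 3^20 = 3486784401 factor, the coefficient is 3486784401 * 6564120420 = 22887672686741568420.

22887672686741568420


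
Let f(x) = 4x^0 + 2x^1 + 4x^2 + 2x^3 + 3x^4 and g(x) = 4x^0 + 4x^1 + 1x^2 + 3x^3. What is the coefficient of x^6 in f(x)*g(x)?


Cauchy product at x^6:
2*3 + 3*1
= 9

9


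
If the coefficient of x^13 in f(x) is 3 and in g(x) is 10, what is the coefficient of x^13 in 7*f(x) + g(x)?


Scalar multiplication scales coefficients: 7 * 3 = 21.
Then add the g coefficient: 21 + 10
= 31

31


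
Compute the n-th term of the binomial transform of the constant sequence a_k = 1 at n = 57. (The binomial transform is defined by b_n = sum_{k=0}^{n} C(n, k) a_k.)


With a_k = 1 for all k, b_n = sum_{k=0}^{n} C(n, k) = 2^n by the binomial theorem.
For n = 57: 2^57 = 144115188075855872.

144115188075855872


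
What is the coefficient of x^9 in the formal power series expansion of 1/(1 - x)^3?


The expansion 1/(1 - x)^r = sum_{k>=0} C(k + r - 1, r - 1) x^k follows from the multiset / negative-binomial theorem (or from repeated differentiation of the geometric series).
For r = 3 and k = 9:
C(11, 2) = 39916800 / (2 * 362880) = 55.

55


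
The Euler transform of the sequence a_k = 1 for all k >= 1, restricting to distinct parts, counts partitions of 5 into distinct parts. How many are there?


Partitions of 5 into distinct parts can be computed via generating function.
Product (1+x)(1+x^2)(1+x^3)...
The coefficient of x^5 = 3

3


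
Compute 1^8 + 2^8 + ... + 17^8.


This power sum has a closed form given by Faulhaber's formula
sum_{k=1}^{m} k^p = (1 / (p + 1)) * sum_{j=0}^{p} C(p + 1, j) B_j m^(p + 1 - j),
but for small m direct computation is fastest:
1 + 256 + 6561 + 65536 + 390625 + 1679616 + 5764801 + 16777216 + 43046721 + 100000000 + 214358881 + 429981696 + 815730721 + 1475789056 + 2562890625 + 4294967296 + 6975757441 = 16937207049.

16937207049


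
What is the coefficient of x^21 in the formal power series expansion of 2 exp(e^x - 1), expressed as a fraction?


exp(e^x - 1) is the exponential generating function for the Bell numbers Bell_k: exp(e^x - 1) = sum_{k>=0} Bell_k x^k / k!.
So the coefficient of x^21 in 2 exp(e^x - 1) is 2 Bell_21 / 21!.
Computing: Bell_21 = 474869816156751 and 21! = 51090942171709440000, giving
2 * 474869816156751/51090942171709440000 = 158289938718917/8515157028618240000.

158289938718917/8515157028618240000


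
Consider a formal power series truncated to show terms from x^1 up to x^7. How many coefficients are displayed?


From x^1 to x^7 inclusive, the count is 7 - 1 + 1 = 7.

7


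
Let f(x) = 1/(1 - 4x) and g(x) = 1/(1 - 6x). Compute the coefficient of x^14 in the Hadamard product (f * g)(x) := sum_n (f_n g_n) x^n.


f has coefficients f_k = 4^k and g has coefficients g_k = 6^k, so the Hadamard product has coefficient (f*g)_k = 4^k * 6^k = 24^k.
For k = 14: 24^14 = 21035720123168587776.

21035720123168587776


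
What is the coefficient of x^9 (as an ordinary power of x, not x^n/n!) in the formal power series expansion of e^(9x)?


The exponential series is e^y = sum_{k>=0} y^k / k!. Substituting y = 9x gives
e^(9x) = sum_{k>=0} 9^k x^k / k!.
So the coefficient of x^n is a^n/n! with a = 9, n = 9:
9^9 / 9! = 387420489/362880 = 4782969/4480

4782969/4480


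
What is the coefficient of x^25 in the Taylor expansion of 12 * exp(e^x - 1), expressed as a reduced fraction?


exp(e^x - 1) = sum_{k>=0} Bell_k x^k / k!, where Bell_k is the k-th Bell number.
So the coefficient of x^25 is 12 * Bell_25 / 25!.
Computing: Bell_25 = 4638590332229999353 and 25! = 15511210043330985984000000, giving
12 * 4638590332229999353/15511210043330985984000000 = 356814640940769181/99430833611096064000000.

356814640940769181/99430833611096064000000


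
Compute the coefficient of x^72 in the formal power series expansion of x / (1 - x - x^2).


Let f(x) = sum_{k>=0} a_k x^k. Multiplying f(x) * (1 - x - x^2) = x and matching coefficients gives a_0 = 0, a_1 = 1, and a_k = a_{k-1} + a_{k-2} for k >= 2. These are the Fibonacci numbers F_k.
Iterating from F_0 = 0, F_1 = 1:
F_0=0, F_1=1, F_2=1, F_3=2, F_4=3, F_5=5, F_6=8, F_7=13, F_8=21, F_9=34, ...
F_72 = 498454011879264.

498454011879264


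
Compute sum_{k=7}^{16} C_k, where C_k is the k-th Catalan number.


C_7 through C_16: 429, 1430, 4862, 16796, 58786, 208012, 742900, 2674440, 9694845, 35357670
Sum = 429 + 1430 + 4862 + 16796 + 58786 + 208012 + 742900 + 2674440 + 9694845 + 35357670
= 48760170

48760170


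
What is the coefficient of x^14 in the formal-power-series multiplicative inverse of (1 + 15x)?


The inverse is 1/(1 + 15x). Apply the geometric identity 1/(1 - y) = sum_{k>=0} y^k with y = -15x:
1/(1 + 15x) = sum_{k>=0} (-15)^k x^k.
So the coefficient of x^14 is (-15)^14 = 29192926025390625.

29192926025390625


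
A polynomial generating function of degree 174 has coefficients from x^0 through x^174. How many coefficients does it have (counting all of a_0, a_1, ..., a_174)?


A polynomial of degree 174 takes the form a_0 + a_1 x + ... + a_174 x^174.
The number of coefficients is 174 + 1 = 175.

175


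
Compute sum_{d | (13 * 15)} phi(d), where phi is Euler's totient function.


First, 13 * 15 = 195. One classical identity is sum_{d | n} phi(d) = n (each k in [1, n] has a unique gcd with n, and among the k's with gcd(k, n) = n/d there are phi(d) of them). So the sum equals 195. We also verify directly:
Divisors of 195: 1, 3, 5, 13, 15, 39, 65, 195.
phi values: 1, 2, 4, 12, 8, 24, 48, 96.
Sum = 195.

195


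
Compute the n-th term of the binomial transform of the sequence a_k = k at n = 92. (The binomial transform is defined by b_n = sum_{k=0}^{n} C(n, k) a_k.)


With a_k = k, b_n = sum_{k=0}^{n} C(n, k) k. Using k * C(n, k) = n * C(n-1, k-1) gives b_n = n * sum_{k>=1} C(n-1, k-1) = n * 2^(n-1).
For n = 92: 92 * 2^91 = 92 * 2475880078570760549798248448 = 227780967228509970581438857216.

227780967228509970581438857216


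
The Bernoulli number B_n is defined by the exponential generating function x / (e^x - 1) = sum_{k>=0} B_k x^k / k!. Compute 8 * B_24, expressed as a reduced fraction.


Bernoulli numbers can also be computed recursively via B_0 = 1 and sum_{j=0}^{m} C(m+1, j) B_j = 0 for m >= 1. Odd-index Bernoulli numbers vanish for k >= 3.
Computing B_24 = -236364091/2730, so 8 * B_24 = 8 * -236364091/2730 = -945456364/1365.

-945456364/1365


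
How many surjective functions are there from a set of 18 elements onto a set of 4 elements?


By inclusion-exclusion on which target elements are missed, the number of surjections from an n-set onto a k-set is
surj(n, k) = sum_{j=0}^{k} (-1)^j C(k, j) (k - j)^n.
Equivalently surj(n, k) = k! * S(n, k), where S(n, k) is the Stirling number of the second kind.
For n = 18, k = 4:
S(18, 4) = 2798806985, so
surj = 4! * 2798806985 = 24 * 2798806985 = 67171367640.

67171367640


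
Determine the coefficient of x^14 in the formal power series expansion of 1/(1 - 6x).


The geometric series identity gives 1/(1 - c x) = sum_{k>=0} c^k x^k, so the coefficient of x^k is c^k.
Here c = 6 and k = 14.
Computing: 6^14 = 78364164096

78364164096


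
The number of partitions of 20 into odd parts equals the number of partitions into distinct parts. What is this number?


Computing partitions of 20 into odd parts (1, 3, 5, ...):
Using the generating function prod_{k>=0} 1/(1-x^(2k+1)),
the count is 64

64


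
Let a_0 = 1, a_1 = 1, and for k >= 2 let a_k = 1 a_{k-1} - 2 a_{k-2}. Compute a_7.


Iterating the recurrence forward:
a_0 = 1
a_1 = 1
a_2 = 1*1 - 2*1 = -1
a_3 = 1*-1 - 2*1 = -3
a_4 = 1*-3 - 2*-1 = -1
a_5 = 1*-1 - 2*-3 = 5
a_6 = 1*5 - 2*-1 = 7
a_7 = 1*7 - 2*5 = -3
So a_7 = -3.

-3


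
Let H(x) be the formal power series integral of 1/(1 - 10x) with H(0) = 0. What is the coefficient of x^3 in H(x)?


1/(1 - 10x) = sum_{k>=0} 10^k x^k. Integrating termwise with H(0) = 0:
H(x) = sum_{k>=0} 10^k x^(k+1) / (k+1) = sum_{m>=1} 10^(m-1) x^m / m.
For m = 3: 10^2/3 = 100/3 = 100/3.

100/3


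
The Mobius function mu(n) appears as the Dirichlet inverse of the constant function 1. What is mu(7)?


7 = 7 (all distinct primes).
mu(7) = (-1)^1 = -1

-1


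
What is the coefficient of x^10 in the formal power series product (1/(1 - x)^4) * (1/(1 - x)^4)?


Combine the factors: (1/(1 - x)^4) * (1/(1 - x)^4) = 1/(1 - x)^8.
Then use 1/(1 - x)^r = sum_{k>=0} C(k + r - 1, r - 1) x^k with r = 8 and k = 10:
C(17, 7) = 19448.

19448


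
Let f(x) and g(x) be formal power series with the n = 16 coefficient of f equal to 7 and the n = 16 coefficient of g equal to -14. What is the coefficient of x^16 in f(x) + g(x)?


Addition of formal power series is termwise.
The coefficient of x^16 in f + g = 7 + -14
= -7

-7


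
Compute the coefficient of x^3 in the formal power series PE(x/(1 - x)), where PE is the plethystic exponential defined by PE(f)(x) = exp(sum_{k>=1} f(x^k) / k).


For f(x) = x/(1 - x) we have
sum_{k>=1} f(x^k) / k = sum_{k>=1} (1/k) * x^k / (1 - x^k) = sum_{k, m >= 1} x^(k m) / k,
which after exponentiating simplifies to
PE(x/(1 - x)) = prod_{k>=1} 1 / (1 - x^k).
This is the generating function for the partition function p(n), so the coefficient of x^3 is p(3).
Computing p(3) by dynamic programming over parts 1, 2, ..., 3: p(3) = 3.

3


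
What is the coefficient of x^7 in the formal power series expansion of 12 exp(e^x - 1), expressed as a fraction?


exp(e^x - 1) is the exponential generating function for the Bell numbers Bell_k: exp(e^x - 1) = sum_{k>=0} Bell_k x^k / k!.
So the coefficient of x^7 in 12 exp(e^x - 1) is 12 Bell_7 / 7!.
Computing: Bell_7 = 877 and 7! = 5040, giving
12 * 877/5040 = 877/420.

877/420


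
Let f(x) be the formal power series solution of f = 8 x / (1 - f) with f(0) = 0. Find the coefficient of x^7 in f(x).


Apply Lagrange inversion: f = 8 x * phi(f) with phi(t) = 1/(1 - t), so
[x^n] f = 8^n * (1/n) [t^(n-1)] phi(t)^n = 8^n * (1/n) [t^(n-1)] (1 - t)^(-n) = 8^n * (1/n) C(2n - 2, n - 1) = 8^n * C_{n-1}.
For n = 7: C_6 = C(12, 6) / 7 = 924/7 = 132.
With the 8^7 = 2097152 factor, the coefficient is 2097152 * 132 = 276824064.

276824064


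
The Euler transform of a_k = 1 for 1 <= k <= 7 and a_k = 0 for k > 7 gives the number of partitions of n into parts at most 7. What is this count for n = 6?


Partitions of 6 into parts at most 7:
Using generating function (1-x)^(-1)(1-x^2)^(-1)...(1-x^7)^(-1),
the coefficient of x^6 = 11

11


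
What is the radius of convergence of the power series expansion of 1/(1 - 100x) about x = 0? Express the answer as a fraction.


Expanding 1/(1 - 100x) = sum_{k>=0} 100^k x^k, the series converges when |100x| < 1, i.e., |x| < 1/100.
So the radius of convergence is 1/100 = 1/100.

1/100


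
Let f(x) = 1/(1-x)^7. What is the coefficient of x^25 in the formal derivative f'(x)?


Differentiate: d/dx [ 1/(1-x)^r ] = r / (1-x)^(r+1).
Here r = 7, so f'(x) = 7 / (1-x)^8.
The expansion of 1/(1-x)^(r+1) has coefficient of x^n equal to C(n+r, r).
So the coefficient of x^25 in f'(x) is
7 * C(32, 7) = 7 * 3365856 = 23560992

23560992


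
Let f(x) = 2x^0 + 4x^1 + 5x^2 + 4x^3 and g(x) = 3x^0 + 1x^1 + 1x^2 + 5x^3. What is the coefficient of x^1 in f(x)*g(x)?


Cauchy product at x^1:
2*1 + 4*3
= 14

14


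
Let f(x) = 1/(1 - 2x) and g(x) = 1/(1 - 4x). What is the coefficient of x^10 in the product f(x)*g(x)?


The coefficient of x^n in f*g is the Cauchy product: sum_{k=0}^{n} a^k * b^(n-k).
With a=2, b=4, n=10:
sum_{k=0}^{10} 2^k * 4^(10-k)
= 2096128

2096128


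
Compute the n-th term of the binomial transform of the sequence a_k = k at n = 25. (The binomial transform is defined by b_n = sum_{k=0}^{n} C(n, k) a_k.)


With a_k = k, b_n = sum_{k=0}^{n} C(n, k) k. Using k * C(n, k) = n * C(n-1, k-1) gives b_n = n * sum_{k>=1} C(n-1, k-1) = n * 2^(n-1).
For n = 25: 25 * 2^24 = 25 * 16777216 = 419430400.

419430400


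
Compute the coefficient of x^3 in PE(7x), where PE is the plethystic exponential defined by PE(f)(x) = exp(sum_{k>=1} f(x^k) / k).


With f(x) = 7x, the exponent is sum_{k>=1} 7 x^k / k = 7 * (-ln(1 - x)). Exponentiating:
PE(7x) = exp(-7 ln(1 - x)) = 1/(1 - x)^7.
By the negative binomial expansion, [x^n] 1/(1 - x)^7 = C(n + 6, 6).
For n = 3: C(9, 6) = 84.

84


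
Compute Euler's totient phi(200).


phi(n) counts integers in [1, n] coprime to n. Using the multiplicative formula phi(n) = n * prod_{p | n} (1 - 1/p):
200 = 2^3 * 5^2, so
phi(200) = 200 * (1 - 1/2) * (1 - 1/5) = 80.

80


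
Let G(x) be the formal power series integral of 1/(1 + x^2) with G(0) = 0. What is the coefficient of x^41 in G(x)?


1/(1 + x^2) = sum_{j>=0} (-1)^j x^(2j). Integrating termwise with G(0) = 0:
G(x) = sum_{j>=0} (-1)^j x^(2j+1) / (2j+1) = arctan(x).
Only odd powers are nonzero. For x^41 write 41 = 2*20 + 1, giving
(-1)^20 / 41 = 1/41 = 1/41.

1/41


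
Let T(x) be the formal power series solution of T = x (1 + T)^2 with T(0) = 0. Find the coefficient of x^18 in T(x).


Apply the Lagrange inversion formula: if T = x * phi(T) with phi(t) = (1 + t)^2, then [x^n] T = (1/n) [t^(n-1)] phi(t)^n = (1/n) [t^(n-1)] (1 + t)^(2n) = (1/n) C(2n, n-1).
Using the identity C(2n, n-1) = C(2n, n) * n / (n+1), the unscaled factor equals C(2n, n) / (n+1) = C_n, the n-th Catalan number.
For n = 18: C_18 = C(36, 18) / 19 = 9075135300/19 = 477638700 = 477638700.

477638700


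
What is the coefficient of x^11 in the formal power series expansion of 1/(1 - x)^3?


The expansion 1/(1 - x)^r = sum_{k>=0} C(k + r - 1, r - 1) x^k follows from the multiset / negative-binomial theorem (or from repeated differentiation of the geometric series).
For r = 3 and k = 11:
C(13, 2) = 6227020800 / (2 * 39916800) = 78.

78
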